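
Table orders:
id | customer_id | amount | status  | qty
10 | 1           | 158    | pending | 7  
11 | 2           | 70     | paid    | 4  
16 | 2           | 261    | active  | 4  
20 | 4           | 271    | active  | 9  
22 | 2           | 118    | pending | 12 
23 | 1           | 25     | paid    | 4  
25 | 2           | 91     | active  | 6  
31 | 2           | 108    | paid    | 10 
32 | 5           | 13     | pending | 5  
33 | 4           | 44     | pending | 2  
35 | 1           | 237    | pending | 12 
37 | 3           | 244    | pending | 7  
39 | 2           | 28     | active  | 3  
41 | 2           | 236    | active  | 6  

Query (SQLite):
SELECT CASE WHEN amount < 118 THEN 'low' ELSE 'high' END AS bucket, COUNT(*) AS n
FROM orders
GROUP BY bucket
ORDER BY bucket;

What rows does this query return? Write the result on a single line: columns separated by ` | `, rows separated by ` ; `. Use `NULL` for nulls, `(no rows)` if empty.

high | 7 ; low | 7

Bucket rows by amount < 118 → 'low' else 'high'; count each bucket.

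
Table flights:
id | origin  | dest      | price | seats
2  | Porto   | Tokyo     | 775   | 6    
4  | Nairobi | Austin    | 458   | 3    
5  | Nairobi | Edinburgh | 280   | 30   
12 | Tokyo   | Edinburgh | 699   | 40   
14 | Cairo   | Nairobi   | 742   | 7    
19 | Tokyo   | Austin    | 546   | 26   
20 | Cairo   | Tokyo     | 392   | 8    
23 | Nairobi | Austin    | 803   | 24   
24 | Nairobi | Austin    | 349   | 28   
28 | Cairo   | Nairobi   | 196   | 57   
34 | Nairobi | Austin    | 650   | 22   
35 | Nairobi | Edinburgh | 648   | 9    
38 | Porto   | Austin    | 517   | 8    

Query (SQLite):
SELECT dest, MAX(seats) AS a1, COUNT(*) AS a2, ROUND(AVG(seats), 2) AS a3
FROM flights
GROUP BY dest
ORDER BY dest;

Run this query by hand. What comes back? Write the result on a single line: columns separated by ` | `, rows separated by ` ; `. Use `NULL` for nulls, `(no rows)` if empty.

Austin | 28 | 6 | 18.5 ; Edinburgh | 40 | 3 | 26.33 ; Nairobi | 57 | 2 | 32 ; Tokyo | 8 | 2 | 7

Group flights by dest.
Per group compute: MAX(seats), COUNT(*), ROUND(AVG(seats), 2).
  Austin: ids {4, 19, 23, 24, 34, 38} → MAX(seats)=28, COUNT(*)=6, ROUND(AVG(seats), 2)=18.5
  Edinburgh: ids {5, 12, 35} → MAX(seats)=40, COUNT(*)=3, ROUND(AVG(seats), 2)=26.33
  Nairobi: ids {14, 28} → MAX(seats)=57, COUNT(*)=2, ROUND(AVG(seats), 2)=32
  Tokyo: ids {2, 20} → MAX(seats)=8, COUNT(*)=2, ROUND(AVG(seats), 2)=7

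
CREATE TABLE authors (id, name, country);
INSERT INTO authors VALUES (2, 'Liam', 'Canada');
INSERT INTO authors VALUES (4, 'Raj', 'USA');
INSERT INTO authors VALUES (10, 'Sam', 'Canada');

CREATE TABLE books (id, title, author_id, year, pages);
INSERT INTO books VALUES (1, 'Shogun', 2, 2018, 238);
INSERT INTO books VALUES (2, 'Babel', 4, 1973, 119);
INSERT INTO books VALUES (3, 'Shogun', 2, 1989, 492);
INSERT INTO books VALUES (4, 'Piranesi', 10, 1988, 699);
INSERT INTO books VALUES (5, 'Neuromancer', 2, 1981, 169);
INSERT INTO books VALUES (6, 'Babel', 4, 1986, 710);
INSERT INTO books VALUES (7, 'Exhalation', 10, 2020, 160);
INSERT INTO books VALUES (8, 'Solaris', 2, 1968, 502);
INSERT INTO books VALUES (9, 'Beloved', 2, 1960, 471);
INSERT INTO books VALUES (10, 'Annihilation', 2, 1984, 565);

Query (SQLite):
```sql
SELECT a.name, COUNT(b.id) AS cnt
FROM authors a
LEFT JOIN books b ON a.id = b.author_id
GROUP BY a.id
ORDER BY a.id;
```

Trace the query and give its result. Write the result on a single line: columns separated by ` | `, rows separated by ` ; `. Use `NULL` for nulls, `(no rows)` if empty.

Liam | 6 ; Raj | 2 ; Sam | 2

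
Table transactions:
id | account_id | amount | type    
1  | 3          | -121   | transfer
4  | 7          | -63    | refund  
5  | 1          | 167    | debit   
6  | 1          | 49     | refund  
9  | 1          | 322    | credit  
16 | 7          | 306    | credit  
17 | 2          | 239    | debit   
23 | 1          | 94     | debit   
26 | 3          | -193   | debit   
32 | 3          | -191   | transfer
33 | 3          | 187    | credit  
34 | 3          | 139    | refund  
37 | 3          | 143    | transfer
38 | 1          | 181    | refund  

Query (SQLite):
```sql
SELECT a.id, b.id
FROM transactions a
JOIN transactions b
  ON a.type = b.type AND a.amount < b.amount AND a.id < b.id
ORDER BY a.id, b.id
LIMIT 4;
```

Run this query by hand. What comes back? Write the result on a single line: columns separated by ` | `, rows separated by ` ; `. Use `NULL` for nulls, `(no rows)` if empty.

1 | 37 ; 4 | 6 ; 4 | 34 ; 4 | 38

Pairs (a,b) with same type, a.amount < b.amount, a.id < b.id.
type groups: credit:{9,16,33} debit:{5,17,23,26} refund:{4,6,34,38} transfer:{1,32,37}
Ordered by (a.id, b.id); first 4.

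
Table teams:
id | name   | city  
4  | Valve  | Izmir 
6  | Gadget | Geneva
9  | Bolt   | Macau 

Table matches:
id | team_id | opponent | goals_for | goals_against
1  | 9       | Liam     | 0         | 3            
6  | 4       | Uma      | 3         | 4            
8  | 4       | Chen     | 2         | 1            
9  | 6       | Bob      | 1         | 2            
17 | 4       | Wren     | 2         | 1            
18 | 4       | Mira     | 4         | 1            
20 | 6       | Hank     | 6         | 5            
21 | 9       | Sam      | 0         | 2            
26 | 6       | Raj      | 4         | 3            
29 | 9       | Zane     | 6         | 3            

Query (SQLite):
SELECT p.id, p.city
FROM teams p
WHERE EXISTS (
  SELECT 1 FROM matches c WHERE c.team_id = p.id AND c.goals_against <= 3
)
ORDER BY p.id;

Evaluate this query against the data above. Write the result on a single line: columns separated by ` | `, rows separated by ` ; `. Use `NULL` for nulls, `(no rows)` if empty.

4 | Izmir ; 6 | Geneva ; 9 | Macau

For each teams row, check whether any matches with matching team_id has goals_against <= 3.
Keep rows where that is true.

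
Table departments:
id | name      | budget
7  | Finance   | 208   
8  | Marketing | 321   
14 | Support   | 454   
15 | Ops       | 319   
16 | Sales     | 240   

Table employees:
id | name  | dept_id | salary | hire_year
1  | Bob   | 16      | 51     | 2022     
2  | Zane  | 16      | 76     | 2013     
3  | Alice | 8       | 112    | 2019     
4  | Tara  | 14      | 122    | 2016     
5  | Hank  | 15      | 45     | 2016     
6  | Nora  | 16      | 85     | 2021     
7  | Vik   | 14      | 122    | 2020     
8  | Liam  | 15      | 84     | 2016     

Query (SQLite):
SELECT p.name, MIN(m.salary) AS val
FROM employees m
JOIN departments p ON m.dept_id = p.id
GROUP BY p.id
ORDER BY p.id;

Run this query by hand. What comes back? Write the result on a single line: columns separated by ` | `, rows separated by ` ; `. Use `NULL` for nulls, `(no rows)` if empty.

Marketing | 112 ; Support | 122 ; Ops | 45 ; Sales | 51

Join each employees row to its departments via dept_id.
Group joined rows by departments.id; compute MIN(m.salary) per group.
  8: ids {3} → MIN(m.salary)=112
  14: ids {4, 7} → MIN(m.salary)=122
  15: ids {5, 8} → MIN(m.salary)=45
  16: ids {1, 2, 6} → MIN(m.salary)=51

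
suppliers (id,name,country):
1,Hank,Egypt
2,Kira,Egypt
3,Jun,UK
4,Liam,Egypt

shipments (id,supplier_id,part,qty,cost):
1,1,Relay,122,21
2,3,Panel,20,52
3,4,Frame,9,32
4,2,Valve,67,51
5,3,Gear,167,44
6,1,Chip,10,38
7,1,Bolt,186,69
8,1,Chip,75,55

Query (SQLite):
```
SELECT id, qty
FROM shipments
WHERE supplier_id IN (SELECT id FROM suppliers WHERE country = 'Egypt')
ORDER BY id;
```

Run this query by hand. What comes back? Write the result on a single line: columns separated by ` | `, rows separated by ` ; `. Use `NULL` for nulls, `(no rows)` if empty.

1 | 122 ; 3 | 9 ; 4 | 67 ; 6 | 10 ; 7 | 186 ; 8 | 75

Inner query: suppliers.id where country = 'Egypt'.
Outer: keep shipments rows whose supplier_id is in that set.
Inner query → {1, 2, 4}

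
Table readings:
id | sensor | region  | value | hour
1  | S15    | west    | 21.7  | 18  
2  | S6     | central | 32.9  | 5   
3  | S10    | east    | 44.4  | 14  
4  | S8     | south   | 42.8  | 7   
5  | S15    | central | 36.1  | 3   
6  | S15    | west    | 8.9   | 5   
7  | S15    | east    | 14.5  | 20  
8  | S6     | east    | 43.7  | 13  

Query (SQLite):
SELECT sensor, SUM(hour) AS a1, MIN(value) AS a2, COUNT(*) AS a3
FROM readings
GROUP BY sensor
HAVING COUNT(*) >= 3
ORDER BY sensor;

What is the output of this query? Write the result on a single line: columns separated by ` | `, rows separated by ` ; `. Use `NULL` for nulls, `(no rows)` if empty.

Group readings by sensor.
Per group compute: SUM(hour), MIN(value), COUNT(*).
HAVING: drop groups with fewer than 3 rows.
  S10: ids {3} → SUM(hour)=14, MIN(value)=44.4, COUNT(*)=1
  S15: ids {1, 5, 6, 7} → SUM(hour)=46, MIN(value)=8.9, COUNT(*)=4
  S6: ids {2, 8} → SUM(hour)=18, MIN(value)=32.9, COUNT(*)=2
  S8: ids {4} → SUM(hour)=7, MIN(value)=42.8, COUNT(*)=1

S15 | 46 | 8.9 | 4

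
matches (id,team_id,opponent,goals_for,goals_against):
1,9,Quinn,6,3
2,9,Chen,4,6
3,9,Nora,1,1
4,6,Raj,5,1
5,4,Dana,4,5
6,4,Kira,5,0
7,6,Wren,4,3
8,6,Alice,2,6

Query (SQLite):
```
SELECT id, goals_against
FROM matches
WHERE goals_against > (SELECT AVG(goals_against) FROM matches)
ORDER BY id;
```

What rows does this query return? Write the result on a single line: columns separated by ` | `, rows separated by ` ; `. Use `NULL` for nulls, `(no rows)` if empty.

2 | 6 ; 5 | 5 ; 8 | 6

Scalar subquery: AVG(goals_against) over all matches rows = 3.125.
Keep rows where goals_against > that value.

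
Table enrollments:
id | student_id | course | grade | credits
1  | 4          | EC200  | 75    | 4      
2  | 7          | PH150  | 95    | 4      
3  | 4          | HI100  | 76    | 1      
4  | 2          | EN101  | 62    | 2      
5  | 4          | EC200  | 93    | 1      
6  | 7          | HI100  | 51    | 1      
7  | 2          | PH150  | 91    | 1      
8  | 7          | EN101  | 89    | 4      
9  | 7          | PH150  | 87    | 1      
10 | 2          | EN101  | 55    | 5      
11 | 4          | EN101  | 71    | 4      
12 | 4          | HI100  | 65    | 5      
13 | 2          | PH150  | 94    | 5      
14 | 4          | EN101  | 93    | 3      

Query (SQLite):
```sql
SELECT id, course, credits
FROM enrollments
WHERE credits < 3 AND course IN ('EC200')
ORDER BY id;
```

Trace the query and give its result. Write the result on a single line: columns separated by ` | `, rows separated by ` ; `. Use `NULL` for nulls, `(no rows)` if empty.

5 | EC200 | 1

credits < 3: ids {3, 4, 5, 6, 7, 9}
course IN ('EC200'): ids {1, 5}
Combine with AND.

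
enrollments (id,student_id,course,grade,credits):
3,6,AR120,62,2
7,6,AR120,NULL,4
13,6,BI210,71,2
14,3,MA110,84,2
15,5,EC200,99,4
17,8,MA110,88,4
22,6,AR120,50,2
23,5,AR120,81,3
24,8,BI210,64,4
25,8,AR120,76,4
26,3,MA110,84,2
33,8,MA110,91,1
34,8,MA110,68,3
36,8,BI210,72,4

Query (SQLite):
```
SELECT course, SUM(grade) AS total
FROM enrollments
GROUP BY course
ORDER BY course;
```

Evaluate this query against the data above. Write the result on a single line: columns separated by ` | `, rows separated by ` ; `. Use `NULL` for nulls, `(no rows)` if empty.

AR120 | 269 ; BI210 | 207 ; EC200 | 99 ; MA110 | 415

Partition enrollments by course; compute SUM(grade) within each group.
  AR120: ids {3, 7, 22, 23, 25} → SUM(grade)=269
  BI210: ids {13, 24, 36} → SUM(grade)=207
  EC200: ids {15} → SUM(grade)=99
  MA110: ids {14, 17, 26, 33, 34} → SUM(grade)=415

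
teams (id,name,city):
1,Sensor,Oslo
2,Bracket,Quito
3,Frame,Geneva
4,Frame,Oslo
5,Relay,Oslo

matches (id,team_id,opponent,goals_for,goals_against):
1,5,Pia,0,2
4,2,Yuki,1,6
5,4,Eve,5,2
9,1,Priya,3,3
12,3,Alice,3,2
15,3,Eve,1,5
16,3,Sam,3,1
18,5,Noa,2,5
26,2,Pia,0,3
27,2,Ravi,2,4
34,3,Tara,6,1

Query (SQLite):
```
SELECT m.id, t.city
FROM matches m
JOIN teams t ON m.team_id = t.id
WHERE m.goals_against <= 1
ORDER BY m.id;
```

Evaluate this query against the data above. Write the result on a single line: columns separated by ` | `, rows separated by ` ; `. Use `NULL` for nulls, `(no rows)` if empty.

Each matches row matches the teams row where team_id = teams.id.
Then keep rows with m.goals_against <= 1.

16 | Geneva ; 34 | Geneva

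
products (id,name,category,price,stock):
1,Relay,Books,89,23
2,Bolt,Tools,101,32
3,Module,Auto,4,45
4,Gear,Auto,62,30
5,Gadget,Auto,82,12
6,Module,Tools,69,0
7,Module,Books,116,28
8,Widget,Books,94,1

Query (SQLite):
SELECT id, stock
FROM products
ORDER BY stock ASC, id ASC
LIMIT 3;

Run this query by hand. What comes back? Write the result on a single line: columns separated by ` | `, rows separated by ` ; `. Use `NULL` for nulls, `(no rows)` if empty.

6 | 0 ; 8 | 1 ; 5 | 12

Sort by stock asc, tiebreak id asc: (0, id=6), (1, id=8), (12, id=5), (23, id=1), (28, id=7), (30, id=4) …. Take first 3.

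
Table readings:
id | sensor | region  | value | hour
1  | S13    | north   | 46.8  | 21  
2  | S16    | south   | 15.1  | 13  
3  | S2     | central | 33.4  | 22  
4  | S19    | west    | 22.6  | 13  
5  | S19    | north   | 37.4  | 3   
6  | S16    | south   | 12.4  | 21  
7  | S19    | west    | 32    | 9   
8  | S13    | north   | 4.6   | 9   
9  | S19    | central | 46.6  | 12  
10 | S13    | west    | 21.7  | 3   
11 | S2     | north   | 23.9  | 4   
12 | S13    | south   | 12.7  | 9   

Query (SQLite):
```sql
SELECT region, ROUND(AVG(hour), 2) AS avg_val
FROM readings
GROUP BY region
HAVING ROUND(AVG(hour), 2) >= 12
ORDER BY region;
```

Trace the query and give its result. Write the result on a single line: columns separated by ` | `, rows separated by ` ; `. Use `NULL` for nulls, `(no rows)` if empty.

central | 17 ; south | 14.33

Partition readings by region; compute ROUND(AVG(hour), 2) within each group.
HAVING: keep groups where ROUND(AVG(hour), 2) >= 12.
  central: ids {3, 9} → ROUND(AVG(hour), 2)=17
  north: ids {1, 5, 8, 11} → ROUND(AVG(hour), 2)=9.25
  south: ids {2, 6, 12} → ROUND(AVG(hour), 2)=14.33
  west: ids {4, 7, 10} → ROUND(AVG(hour), 2)=8.33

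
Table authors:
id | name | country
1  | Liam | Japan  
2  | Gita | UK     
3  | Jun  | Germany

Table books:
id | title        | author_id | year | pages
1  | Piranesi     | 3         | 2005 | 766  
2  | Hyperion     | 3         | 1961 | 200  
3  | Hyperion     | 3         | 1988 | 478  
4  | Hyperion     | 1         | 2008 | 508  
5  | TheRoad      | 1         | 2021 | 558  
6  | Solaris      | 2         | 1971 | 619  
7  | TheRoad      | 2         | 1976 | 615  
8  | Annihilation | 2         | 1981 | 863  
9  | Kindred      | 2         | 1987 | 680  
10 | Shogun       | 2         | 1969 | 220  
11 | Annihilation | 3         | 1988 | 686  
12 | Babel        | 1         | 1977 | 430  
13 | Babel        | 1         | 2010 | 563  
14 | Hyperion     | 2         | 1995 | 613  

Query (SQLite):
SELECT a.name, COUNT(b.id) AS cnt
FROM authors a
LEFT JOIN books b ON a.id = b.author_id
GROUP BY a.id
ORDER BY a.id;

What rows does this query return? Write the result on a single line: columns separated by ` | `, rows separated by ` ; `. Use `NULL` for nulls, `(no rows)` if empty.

Liam | 4 ; Gita | 6 ; Jun | 4

LEFT JOIN keeps every authors row; unmatched ones get NULL for books columns.
Group by authors.id and compute COUNT(b.id). COUNT(col) of an all-NULL group is 0.
  1: ids {4, 5, 12, 13} → COUNT(b.id)=4
  2: ids {6, 7, 8, 9, 10, 14} → COUNT(b.id)=6
  3: ids {1, 2, 3, 11} → COUNT(b.id)=4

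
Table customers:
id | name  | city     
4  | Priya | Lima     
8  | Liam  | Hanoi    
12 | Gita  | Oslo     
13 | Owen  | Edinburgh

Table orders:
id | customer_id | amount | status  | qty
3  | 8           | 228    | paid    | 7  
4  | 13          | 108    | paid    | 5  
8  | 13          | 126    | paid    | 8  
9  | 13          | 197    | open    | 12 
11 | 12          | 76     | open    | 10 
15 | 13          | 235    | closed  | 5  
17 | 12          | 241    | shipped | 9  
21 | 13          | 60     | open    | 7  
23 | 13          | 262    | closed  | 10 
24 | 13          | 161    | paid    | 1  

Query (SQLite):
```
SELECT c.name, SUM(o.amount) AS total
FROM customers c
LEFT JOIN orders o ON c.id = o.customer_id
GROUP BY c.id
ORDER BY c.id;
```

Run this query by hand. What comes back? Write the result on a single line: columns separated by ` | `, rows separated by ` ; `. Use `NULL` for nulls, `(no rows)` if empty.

Priya | NULL ; Liam | 228 ; Gita | 317 ; Owen | 1149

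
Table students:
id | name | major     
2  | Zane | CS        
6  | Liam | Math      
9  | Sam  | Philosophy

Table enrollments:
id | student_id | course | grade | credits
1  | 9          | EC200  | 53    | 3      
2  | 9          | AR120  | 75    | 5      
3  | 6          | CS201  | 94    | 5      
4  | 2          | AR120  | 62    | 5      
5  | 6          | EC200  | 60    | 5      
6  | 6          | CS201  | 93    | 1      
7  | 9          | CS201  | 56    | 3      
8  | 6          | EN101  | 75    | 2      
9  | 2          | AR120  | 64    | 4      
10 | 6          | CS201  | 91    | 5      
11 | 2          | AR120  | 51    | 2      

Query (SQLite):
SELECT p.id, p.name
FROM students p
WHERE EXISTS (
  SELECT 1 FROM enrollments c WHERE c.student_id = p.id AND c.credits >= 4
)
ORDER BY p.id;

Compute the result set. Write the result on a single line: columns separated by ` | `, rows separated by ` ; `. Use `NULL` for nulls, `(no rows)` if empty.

For each students row, check whether any enrollments with matching student_id has credits >= 4.
Keep rows where that is true.

2 | Zane ; 6 | Liam ; 9 | Sam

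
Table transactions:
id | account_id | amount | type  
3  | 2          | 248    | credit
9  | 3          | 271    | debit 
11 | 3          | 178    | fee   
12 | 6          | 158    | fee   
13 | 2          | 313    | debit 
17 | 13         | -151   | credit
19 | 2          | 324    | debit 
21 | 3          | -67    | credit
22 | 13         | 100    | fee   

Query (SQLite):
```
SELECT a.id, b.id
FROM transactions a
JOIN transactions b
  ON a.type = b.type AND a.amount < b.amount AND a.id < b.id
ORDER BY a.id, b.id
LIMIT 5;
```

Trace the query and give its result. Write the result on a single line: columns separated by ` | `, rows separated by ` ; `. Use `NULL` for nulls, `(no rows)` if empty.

Pairs (a,b) with same type, a.amount < b.amount, a.id < b.id.
type groups: credit:{3,17,21} debit:{9,13,19} fee:{11,12,22}
Ordered by (a.id, b.id); first 5.

9 | 13 ; 9 | 19 ; 13 | 19 ; 17 | 21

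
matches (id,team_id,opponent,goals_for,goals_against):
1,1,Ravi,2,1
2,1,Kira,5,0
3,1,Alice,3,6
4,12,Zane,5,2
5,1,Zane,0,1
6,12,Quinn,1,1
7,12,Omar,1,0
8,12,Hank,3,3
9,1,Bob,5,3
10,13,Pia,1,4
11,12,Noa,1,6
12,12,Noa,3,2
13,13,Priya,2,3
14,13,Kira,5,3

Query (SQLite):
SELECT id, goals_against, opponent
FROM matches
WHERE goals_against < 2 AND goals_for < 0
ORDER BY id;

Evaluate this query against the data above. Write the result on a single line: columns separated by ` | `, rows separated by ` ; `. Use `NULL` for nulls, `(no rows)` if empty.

(no rows)

goals_against < 2: ids {1, 2, 5, 6, 7}
goals_for < 0: ids { }
Combine with AND.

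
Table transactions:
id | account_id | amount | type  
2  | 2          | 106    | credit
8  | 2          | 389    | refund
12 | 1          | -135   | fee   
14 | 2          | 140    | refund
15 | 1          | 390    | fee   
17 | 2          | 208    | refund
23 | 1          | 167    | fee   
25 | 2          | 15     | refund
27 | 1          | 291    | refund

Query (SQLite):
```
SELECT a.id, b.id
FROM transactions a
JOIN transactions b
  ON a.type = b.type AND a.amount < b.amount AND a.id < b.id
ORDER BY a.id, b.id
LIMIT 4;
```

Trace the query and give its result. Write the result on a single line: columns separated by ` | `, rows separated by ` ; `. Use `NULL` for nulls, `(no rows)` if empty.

12 | 15 ; 12 | 23 ; 14 | 17 ; 14 | 27

Pairs (a,b) with same type, a.amount < b.amount, a.id < b.id.
type groups: credit:{2} fee:{12,15,23} refund:{8,14,17,25,27}
Ordered by (a.id, b.id); first 4.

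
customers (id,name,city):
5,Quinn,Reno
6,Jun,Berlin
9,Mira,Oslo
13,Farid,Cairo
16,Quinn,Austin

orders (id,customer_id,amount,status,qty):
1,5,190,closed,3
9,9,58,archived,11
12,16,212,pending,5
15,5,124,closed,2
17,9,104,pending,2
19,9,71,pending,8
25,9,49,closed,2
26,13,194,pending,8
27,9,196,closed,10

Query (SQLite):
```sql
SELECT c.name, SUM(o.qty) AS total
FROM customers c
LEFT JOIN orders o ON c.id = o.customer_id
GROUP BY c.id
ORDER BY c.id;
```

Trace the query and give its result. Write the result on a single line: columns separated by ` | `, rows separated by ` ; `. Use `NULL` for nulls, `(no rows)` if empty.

Quinn | 5 ; Jun | NULL ; Mira | 33 ; Farid | 8 ; Quinn | 5

LEFT JOIN keeps every customers row; unmatched ones get NULL for orders columns.
Group by customers.id and compute SUM(o.qty). SUM over an all-NULL group is NULL.
  5: ids {1, 15} → SUM(o.qty)=5
  6: ids {—} → SUM(o.qty)=NULL
  9: ids {9, 17, 19, 25, 27} → SUM(o.qty)=33
  13: ids {26} → SUM(o.qty)=8
  16: ids {12} → SUM(o.qty)=5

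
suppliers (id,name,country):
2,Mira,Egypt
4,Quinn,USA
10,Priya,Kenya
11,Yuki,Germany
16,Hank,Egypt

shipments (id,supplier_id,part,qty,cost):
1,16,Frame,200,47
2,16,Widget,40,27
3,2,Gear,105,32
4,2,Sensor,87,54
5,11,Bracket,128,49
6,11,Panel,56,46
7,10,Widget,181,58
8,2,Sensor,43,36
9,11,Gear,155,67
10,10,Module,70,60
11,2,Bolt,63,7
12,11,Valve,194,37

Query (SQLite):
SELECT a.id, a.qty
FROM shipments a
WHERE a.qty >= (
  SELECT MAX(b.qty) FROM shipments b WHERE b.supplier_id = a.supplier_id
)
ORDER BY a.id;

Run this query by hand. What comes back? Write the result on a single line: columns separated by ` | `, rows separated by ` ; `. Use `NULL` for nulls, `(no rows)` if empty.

For each shipments row a, compute MAX(qty) over rows sharing a.supplier_id.
Keep row a if a.qty >= that per-group MAX.
  supplier_id=2: MAX(qty) = 105
  supplier_id=10: MAX(qty) = 181
  supplier_id=11: MAX(qty) = 194
  supplier_id=16: MAX(qty) = 200

1 | 200 ; 3 | 105 ; 7 | 181 ; 12 | 194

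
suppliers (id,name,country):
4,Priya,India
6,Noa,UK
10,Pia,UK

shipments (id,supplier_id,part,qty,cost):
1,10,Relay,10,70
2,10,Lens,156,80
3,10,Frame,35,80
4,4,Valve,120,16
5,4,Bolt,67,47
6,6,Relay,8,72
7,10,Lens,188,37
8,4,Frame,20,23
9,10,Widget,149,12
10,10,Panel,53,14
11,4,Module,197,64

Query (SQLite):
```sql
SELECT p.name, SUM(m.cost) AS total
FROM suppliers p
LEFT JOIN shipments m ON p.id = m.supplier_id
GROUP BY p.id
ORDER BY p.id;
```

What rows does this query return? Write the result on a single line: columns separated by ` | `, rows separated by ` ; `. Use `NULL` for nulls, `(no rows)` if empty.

Priya | 150 ; Noa | 72 ; Pia | 293

LEFT JOIN keeps every suppliers row; unmatched ones get NULL for shipments columns.
Group by suppliers.id and compute SUM(m.cost). SUM over an all-NULL group is NULL.
  4: ids {4, 5, 8, 11} → SUM(m.cost)=150
  6: ids {6} → SUM(m.cost)=72
  10: ids {1, 2, 3, 7, 9, 10} → SUM(m.cost)=293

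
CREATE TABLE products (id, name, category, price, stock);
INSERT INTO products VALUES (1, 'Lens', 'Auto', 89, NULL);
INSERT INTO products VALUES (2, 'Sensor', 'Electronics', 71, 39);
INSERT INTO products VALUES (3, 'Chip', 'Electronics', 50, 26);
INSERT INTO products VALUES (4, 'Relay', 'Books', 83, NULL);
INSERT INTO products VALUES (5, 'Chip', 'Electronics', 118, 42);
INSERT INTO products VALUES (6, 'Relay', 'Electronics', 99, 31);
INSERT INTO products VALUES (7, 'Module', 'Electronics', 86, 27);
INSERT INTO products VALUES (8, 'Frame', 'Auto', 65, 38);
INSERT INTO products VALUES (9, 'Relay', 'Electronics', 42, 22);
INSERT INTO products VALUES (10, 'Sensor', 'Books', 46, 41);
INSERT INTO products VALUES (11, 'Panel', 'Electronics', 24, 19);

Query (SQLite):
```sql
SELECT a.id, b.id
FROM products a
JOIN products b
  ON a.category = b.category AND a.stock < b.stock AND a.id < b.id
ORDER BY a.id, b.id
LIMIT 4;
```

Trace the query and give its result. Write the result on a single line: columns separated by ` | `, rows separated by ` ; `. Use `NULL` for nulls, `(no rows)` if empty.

2 | 5 ; 3 | 5 ; 3 | 6 ; 3 | 7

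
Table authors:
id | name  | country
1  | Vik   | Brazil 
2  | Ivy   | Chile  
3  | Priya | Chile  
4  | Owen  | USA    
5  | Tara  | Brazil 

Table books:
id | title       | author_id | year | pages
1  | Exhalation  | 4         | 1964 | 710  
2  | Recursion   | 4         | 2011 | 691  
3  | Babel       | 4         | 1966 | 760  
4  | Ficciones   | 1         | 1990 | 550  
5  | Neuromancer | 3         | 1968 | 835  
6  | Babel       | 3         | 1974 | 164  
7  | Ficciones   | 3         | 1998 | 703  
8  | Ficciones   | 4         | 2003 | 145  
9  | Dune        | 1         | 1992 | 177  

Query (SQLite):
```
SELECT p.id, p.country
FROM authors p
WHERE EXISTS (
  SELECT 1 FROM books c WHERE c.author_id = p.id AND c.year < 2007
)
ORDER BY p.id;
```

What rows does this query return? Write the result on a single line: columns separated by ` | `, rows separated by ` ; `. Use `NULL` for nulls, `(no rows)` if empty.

1 | Brazil ; 3 | Chile ; 4 | USA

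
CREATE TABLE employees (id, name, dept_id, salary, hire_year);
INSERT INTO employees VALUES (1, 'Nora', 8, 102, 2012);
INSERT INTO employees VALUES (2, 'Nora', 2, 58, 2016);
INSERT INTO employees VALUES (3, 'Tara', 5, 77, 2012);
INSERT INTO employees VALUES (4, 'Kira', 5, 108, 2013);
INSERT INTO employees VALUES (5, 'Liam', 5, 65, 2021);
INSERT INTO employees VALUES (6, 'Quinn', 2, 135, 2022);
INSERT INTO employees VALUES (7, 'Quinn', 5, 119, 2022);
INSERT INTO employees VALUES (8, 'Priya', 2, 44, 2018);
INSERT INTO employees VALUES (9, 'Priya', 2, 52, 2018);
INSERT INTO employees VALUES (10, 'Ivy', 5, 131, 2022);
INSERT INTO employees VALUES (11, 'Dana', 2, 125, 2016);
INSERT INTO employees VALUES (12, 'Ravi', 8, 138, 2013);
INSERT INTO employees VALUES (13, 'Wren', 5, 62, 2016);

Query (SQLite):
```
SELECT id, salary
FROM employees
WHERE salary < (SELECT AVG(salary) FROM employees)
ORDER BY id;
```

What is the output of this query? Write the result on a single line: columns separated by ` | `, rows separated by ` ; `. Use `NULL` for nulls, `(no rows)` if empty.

Scalar subquery: AVG(salary) over all employees rows = 93.538462 (≈; comparison uses full precision).
Keep rows where salary < that value.

2 | 58 ; 3 | 77 ; 5 | 65 ; 8 | 44 ; 9 | 52 ; 13 | 62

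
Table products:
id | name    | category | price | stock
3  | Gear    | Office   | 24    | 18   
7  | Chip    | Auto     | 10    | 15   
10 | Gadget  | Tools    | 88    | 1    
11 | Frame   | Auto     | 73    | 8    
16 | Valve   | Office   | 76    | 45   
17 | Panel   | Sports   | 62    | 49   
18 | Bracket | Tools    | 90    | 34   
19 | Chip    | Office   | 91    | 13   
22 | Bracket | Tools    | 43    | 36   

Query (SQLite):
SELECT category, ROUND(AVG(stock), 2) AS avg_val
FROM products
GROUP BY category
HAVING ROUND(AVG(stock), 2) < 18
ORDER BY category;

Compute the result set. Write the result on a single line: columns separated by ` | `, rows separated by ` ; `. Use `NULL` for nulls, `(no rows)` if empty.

Partition products by category; compute ROUND(AVG(stock), 2) within each group.
HAVING: keep groups where ROUND(AVG(stock), 2) < 18.
  Auto: ids {7, 11} → ROUND(AVG(stock), 2)=11.5
  Office: ids {3, 16, 19} → ROUND(AVG(stock), 2)=25.33
  Sports: ids {17} → ROUND(AVG(stock), 2)=49
  Tools: ids {10, 18, 22} → ROUND(AVG(stock), 2)=23.67

Auto | 11.5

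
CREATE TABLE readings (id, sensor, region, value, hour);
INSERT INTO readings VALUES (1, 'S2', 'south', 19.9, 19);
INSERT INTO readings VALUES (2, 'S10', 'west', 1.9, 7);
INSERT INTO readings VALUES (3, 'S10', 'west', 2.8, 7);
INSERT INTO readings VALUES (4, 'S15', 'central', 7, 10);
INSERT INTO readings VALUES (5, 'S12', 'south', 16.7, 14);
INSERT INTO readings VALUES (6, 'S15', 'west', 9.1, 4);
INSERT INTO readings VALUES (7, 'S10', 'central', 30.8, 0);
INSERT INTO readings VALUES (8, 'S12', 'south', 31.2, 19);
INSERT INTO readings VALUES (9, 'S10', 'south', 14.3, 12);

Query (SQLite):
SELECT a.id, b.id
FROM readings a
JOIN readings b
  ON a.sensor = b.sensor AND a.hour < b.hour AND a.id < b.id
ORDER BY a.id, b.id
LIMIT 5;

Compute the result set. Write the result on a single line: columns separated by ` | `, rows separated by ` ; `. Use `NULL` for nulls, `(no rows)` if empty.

Pairs (a,b) with same sensor, a.hour < b.hour, a.id < b.id.
sensor groups: S10:{2,3,7,9} S12:{5,8} S15:{4,6} S2:{1}
Ordered by (a.id, b.id); first 5.

2 | 9 ; 3 | 9 ; 5 | 8 ; 7 | 9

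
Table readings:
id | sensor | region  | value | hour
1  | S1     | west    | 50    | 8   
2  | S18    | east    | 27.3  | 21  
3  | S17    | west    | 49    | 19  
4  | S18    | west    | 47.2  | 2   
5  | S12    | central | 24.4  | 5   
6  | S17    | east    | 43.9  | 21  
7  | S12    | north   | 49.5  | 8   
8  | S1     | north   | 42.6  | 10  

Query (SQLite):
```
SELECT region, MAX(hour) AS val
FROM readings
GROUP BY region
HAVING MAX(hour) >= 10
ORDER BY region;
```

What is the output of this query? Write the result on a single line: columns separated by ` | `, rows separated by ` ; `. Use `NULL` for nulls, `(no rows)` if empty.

Partition readings by region; compute MAX(hour) within each group.
HAVING: keep groups where MAX(hour) >= 10.
  central: ids {5} → MAX(hour)=5
  east: ids {2, 6} → MAX(hour)=21
  north: ids {7, 8} → MAX(hour)=10
  west: ids {1, 3, 4} → MAX(hour)=19

east | 21 ; north | 10 ; west | 19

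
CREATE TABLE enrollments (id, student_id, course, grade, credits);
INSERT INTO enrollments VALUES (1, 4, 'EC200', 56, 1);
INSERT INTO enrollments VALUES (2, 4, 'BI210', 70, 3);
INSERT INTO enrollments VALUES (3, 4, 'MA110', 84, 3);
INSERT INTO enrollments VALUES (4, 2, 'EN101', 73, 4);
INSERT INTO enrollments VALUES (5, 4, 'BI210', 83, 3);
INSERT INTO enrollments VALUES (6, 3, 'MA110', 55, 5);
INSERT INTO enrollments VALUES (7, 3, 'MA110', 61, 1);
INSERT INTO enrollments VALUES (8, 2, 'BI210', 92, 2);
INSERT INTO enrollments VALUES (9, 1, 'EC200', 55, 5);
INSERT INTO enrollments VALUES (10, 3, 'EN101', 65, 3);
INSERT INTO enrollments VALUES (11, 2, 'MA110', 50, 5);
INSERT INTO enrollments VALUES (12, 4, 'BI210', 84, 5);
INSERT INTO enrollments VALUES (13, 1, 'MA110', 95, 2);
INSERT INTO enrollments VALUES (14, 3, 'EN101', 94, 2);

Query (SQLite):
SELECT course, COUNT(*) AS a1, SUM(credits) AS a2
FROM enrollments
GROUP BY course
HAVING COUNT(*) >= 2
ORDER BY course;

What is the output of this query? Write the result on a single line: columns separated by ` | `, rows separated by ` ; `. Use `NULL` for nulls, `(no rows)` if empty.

Group enrollments by course.
Per group compute: COUNT(*), SUM(credits).
HAVING: drop groups with fewer than 2 rows.
  BI210: ids {2, 5, 8, 12} → COUNT(*)=4, SUM(credits)=13
  EC200: ids {1, 9} → COUNT(*)=2, SUM(credits)=6
  EN101: ids {4, 10, 14} → COUNT(*)=3, SUM(credits)=9
  MA110: ids {3, 6, 7, 11, 13} → COUNT(*)=5, SUM(credits)=16

BI210 | 4 | 13 ; EC200 | 2 | 6 ; EN101 | 3 | 9 ; MA110 | 5 | 16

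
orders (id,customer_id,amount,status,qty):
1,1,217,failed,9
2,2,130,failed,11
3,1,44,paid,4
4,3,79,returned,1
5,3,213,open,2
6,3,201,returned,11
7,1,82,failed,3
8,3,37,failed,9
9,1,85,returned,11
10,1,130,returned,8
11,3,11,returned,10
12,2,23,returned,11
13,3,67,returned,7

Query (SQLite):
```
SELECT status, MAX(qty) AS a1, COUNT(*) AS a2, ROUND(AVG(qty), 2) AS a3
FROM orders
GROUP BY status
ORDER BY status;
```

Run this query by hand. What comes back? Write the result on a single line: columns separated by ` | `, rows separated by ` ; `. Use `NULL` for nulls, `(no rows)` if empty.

failed | 11 | 4 | 8 ; open | 2 | 1 | 2 ; paid | 4 | 1 | 4 ; returned | 11 | 7 | 8.43

Group orders by status.
Per group compute: MAX(qty), COUNT(*), ROUND(AVG(qty), 2).
  failed: ids {1, 2, 7, 8} → MAX(qty)=11, COUNT(*)=4, ROUND(AVG(qty), 2)=8
  open: ids {5} → MAX(qty)=2, COUNT(*)=1, ROUND(AVG(qty), 2)=2
  paid: ids {3} → MAX(qty)=4, COUNT(*)=1, ROUND(AVG(qty), 2)=4
  returned: ids {4, 6, 9, 10, 11, 12, 13} → MAX(qty)=11, COUNT(*)=7, ROUND(AVG(qty), 2)=8.43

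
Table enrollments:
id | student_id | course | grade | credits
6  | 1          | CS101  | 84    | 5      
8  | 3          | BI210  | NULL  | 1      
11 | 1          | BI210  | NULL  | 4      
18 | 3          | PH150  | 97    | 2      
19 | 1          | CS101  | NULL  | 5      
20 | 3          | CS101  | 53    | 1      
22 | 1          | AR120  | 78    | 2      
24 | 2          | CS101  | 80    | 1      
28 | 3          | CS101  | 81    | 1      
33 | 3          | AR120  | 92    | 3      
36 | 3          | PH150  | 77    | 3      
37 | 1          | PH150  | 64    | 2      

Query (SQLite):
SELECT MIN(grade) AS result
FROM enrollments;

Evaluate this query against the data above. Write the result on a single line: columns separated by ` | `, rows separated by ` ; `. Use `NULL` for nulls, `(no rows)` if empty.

All grade values: [84, NULL, NULL, 97, NULL, 53, 78, 80, 81, 92, 77, 64].
MIN of non-NULL values = 53.

53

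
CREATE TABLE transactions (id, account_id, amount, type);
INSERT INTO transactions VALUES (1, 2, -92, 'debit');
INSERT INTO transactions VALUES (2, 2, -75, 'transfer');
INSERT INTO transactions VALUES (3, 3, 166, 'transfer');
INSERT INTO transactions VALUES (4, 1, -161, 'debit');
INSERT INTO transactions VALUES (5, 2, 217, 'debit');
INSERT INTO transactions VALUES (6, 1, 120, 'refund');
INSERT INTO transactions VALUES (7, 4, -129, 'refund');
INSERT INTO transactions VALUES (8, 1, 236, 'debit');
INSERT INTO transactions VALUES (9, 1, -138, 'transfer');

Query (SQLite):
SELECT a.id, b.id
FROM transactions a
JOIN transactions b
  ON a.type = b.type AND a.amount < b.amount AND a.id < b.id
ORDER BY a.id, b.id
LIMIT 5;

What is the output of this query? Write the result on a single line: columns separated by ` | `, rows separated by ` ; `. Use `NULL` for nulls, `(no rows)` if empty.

Pairs (a,b) with same type, a.amount < b.amount, a.id < b.id.
type groups: debit:{1,4,5,8} refund:{6,7} transfer:{2,3,9}
Ordered by (a.id, b.id); first 5.

1 | 5 ; 1 | 8 ; 2 | 3 ; 4 | 5 ; 4 | 8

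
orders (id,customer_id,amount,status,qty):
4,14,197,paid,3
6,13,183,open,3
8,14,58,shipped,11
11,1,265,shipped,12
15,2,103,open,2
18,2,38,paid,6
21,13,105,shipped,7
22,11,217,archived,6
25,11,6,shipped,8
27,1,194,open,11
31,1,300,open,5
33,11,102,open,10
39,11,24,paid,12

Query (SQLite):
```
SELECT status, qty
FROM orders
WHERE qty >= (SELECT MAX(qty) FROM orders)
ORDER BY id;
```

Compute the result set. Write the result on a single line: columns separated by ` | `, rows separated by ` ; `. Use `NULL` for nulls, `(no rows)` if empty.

Scalar subquery: MAX(qty) over all orders rows = 12.
Keep rows where qty >= that value.

shipped | 12 ; paid | 12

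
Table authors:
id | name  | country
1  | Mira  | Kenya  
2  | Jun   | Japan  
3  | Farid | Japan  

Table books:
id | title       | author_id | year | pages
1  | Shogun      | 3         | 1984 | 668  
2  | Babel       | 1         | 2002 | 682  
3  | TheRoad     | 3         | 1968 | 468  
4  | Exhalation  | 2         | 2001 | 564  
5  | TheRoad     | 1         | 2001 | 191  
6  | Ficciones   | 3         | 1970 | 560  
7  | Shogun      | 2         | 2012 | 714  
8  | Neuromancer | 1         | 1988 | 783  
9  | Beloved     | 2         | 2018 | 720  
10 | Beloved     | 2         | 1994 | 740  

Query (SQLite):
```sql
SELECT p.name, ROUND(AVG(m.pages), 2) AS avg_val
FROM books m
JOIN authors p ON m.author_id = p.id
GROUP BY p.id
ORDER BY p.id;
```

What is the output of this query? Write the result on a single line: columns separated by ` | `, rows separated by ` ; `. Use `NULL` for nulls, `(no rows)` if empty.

Join each books row to its authors via author_id.
Group joined rows by authors.id; compute ROUND(AVG(m.pages), 2) per group.
  1: ids {2, 5, 8} → ROUND(AVG(m.pages), 2)=552
  2: ids {4, 7, 9, 10} → ROUND(AVG(m.pages), 2)=684.5
  3: ids {1, 3, 6} → ROUND(AVG(m.pages), 2)=565.33

Mira | 552 ; Jun | 684.5 ; Farid | 565.33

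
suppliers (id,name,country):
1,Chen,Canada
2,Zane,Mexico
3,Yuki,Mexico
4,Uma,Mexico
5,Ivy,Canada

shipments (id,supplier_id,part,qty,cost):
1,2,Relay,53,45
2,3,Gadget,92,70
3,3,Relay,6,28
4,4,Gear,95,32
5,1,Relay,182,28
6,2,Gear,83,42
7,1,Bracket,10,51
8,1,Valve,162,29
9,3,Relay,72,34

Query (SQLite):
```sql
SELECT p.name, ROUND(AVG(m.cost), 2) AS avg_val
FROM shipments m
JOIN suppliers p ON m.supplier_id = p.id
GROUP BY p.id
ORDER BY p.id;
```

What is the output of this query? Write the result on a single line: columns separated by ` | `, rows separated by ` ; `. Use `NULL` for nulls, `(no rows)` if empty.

Join each shipments row to its suppliers via supplier_id.
Group joined rows by suppliers.id; compute ROUND(AVG(m.cost), 2) per group.
  1: ids {5, 7, 8} → ROUND(AVG(m.cost), 2)=36
  2: ids {1, 6} → ROUND(AVG(m.cost), 2)=43.5
  3: ids {2, 3, 9} → ROUND(AVG(m.cost), 2)=44
  4: ids {4} → ROUND(AVG(m.cost), 2)=32

Chen | 36 ; Zane | 43.5 ; Yuki | 44 ; Uma | 32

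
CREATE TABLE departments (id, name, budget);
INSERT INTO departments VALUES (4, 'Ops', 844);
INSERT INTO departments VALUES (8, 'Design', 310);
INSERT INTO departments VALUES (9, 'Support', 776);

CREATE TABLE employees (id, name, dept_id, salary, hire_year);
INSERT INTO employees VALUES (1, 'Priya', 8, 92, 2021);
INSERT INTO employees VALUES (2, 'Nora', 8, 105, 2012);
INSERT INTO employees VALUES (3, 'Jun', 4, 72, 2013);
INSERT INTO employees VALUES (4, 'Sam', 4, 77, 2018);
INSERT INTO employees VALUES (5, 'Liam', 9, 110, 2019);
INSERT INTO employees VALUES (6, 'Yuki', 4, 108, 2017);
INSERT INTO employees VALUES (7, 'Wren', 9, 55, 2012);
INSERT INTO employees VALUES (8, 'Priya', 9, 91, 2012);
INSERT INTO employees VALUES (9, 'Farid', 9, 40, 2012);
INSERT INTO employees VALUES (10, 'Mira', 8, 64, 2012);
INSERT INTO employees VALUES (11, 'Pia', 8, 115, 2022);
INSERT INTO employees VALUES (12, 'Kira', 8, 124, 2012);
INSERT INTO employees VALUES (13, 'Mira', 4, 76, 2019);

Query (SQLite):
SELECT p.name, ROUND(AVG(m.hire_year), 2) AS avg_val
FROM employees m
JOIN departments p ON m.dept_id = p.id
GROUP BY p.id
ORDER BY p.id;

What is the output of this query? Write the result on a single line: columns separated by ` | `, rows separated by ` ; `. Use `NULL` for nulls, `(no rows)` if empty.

Ops | 2016.75 ; Design | 2015.8 ; Support | 2013.75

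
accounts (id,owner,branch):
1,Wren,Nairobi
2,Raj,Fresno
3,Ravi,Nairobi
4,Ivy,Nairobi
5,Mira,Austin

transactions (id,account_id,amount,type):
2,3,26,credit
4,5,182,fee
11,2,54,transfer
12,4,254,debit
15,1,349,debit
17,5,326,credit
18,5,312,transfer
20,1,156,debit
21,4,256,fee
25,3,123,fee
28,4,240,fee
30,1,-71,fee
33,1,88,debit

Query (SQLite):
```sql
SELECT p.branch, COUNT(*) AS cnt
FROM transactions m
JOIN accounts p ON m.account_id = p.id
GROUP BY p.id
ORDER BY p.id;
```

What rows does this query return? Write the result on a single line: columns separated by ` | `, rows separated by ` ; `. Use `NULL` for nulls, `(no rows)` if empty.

Join each transactions row to its accounts via account_id.
Group joined rows by accounts.id; compute COUNT(*) per group.
  1: ids {15, 20, 30, 33} → COUNT(*)=4
  2: ids {11} → COUNT(*)=1
  3: ids {2, 25} → COUNT(*)=2
  4: ids {12, 21, 28} → COUNT(*)=3
  5: ids {4, 17, 18} → COUNT(*)=3

Nairobi | 4 ; Fresno | 1 ; Nairobi | 2 ; Nairobi | 3 ; Austin | 3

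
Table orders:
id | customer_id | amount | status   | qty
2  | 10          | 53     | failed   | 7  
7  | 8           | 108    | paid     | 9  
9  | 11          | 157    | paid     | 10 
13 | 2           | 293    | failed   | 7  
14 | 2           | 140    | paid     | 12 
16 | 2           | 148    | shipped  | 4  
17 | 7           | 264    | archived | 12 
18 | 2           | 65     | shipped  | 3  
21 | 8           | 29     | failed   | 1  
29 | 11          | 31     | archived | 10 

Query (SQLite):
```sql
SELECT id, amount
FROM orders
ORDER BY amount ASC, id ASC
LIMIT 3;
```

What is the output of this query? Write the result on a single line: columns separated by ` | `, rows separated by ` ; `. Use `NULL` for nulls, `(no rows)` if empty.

21 | 29 ; 29 | 31 ; 2 | 53

Sort by amount asc, tiebreak id asc: (29, id=21), (31, id=29), (53, id=2), (65, id=18), (108, id=7), (140, id=14) …. Take first 3.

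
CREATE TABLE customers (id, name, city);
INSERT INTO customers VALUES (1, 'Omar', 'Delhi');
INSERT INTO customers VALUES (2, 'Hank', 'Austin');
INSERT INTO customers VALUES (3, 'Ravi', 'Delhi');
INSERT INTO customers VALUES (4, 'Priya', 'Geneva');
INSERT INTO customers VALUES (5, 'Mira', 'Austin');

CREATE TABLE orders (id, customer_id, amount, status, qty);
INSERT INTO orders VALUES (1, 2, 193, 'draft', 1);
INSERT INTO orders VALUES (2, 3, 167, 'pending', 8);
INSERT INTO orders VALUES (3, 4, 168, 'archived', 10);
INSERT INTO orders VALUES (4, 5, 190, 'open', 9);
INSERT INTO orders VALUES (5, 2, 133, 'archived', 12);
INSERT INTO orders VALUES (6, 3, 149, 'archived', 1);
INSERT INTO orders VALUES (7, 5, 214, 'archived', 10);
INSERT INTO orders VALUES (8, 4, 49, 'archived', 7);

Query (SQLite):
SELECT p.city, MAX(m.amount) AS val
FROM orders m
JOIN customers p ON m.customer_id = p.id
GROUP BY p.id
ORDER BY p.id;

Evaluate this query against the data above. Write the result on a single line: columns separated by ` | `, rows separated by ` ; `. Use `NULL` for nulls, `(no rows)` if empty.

Austin | 193 ; Delhi | 167 ; Geneva | 168 ; Austin | 214

Join each orders row to its customers via customer_id.
Group joined rows by customers.id; compute MAX(m.amount) per group.
  2: ids {1, 5} → MAX(m.amount)=193
  3: ids {2, 6} → MAX(m.amount)=167
  4: ids {3, 8} → MAX(m.amount)=168
  5: ids {4, 7} → MAX(m.amount)=214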